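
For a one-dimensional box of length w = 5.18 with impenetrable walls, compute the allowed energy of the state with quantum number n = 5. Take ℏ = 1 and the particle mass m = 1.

The infinite-well eigenfunctions ψ_n = √(2/w) sin(nπx/w) vanish at both walls, giving E_n = n²π²ℏ²/(2mw²).
E_5 = 5² × π² / (2 × 1 × 5.18²) = 4.598.

E = 4.60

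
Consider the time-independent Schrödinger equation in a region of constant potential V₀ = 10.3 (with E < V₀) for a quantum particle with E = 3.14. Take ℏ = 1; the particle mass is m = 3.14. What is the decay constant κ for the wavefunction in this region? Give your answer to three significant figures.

Since E < V₀ the TISE in this region is ψ'' = κ²ψ with κ = √(2m(V₀ − E))/ℏ.
κ = √(2 × 3.14 × 7.16) = 6.706.

κ = 6.71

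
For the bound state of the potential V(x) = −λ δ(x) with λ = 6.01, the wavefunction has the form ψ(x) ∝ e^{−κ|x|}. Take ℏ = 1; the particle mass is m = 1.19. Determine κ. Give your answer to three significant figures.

κ = 7.15

Integrate −(ℏ²/2m)ψ'' − λδ(x)ψ = Eψ from −ε to +ε: the ψ'' term gives ψ'(0⁺) − ψ'(0⁻) and the δ term gives −(2mλ/ℏ²)ψ(0).
With ψ ∝ e^{−κ|x|} this yields −2κ = −2mλ/ℏ², so κ = mλ/ℏ² = 7.152.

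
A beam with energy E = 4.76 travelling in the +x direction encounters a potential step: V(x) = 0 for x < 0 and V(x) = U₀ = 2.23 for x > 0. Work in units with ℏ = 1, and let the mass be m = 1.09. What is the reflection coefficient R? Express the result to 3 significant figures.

On each side the TISE gives plane waves with k = √(2m(E − V))/ℏ: k₁ = √(2·1.09·4.76) = 3.221, k₂ = √(2·1.09·2.53) = 2.348.
Matching ψ and ψ′ at x = 0 gives r = (k₁ − k₂)/(k₁ + k₂), so R = r² = 0.02456 and T = 1 − R = 0.9754.

R = 0.0246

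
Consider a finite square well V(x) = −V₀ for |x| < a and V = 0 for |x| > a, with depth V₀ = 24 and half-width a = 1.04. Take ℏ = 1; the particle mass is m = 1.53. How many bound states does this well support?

N = 6

The dimensionless depth is z₀ = a√(2mV₀)/ℏ = 1.04 × √(73.44) = 8.913.
A new bound state (alternating even/odd) appears each time z₀ passes a multiple of π/2, so N = ⌊2z₀/π⌋ + 1 = ⌊5.674⌋ + 1 = 6.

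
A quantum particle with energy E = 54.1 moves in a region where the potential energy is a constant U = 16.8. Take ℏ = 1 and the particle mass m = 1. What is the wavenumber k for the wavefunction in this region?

With E > U the solution is oscillatory, ψ ∝ e^{±ikx} with k = √(2m(E − U))/ℏ.
k = √(2 × 1 × 37.3) = 8.637.

k = 8.64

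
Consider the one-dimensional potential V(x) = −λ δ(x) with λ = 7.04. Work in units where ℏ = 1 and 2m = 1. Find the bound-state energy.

E = -12.4

For x ≠ 0 the bound state is ψ ∝ e^{−κ|x|}; integrating the TISE across the delta gives the cusp condition 2κ = 2mλ/ℏ², so κ = 3.520.
Then E = −ℏ²κ²/(2m) = −mλ²/(2ℏ²) = -12.39.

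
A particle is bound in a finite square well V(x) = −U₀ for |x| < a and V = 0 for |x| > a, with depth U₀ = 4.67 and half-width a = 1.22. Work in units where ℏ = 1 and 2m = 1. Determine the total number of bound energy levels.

Define the well-strength parameter z₀ = (a/ℏ)√(2mU₀) = 1.22 × √(2·0.5·4.67) = 2.636.
A new bound state (alternating even/odd) appears each time z₀ passes a multiple of π/2, so N = ⌊2z₀/π⌋ + 1 = ⌊1.678⌋ + 1 = 2.

N = 2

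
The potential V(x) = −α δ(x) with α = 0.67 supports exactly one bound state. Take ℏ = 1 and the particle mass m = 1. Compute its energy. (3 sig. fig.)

E = -0.224

The bound state is ψ(x) = √κ e^{−κ|x|}. The derivative jump ψ'(0⁺) − ψ'(0⁻) = −(2mα/ℏ²)ψ(0) fixes κ = mα/ℏ² = 0.6700.
Then E = −ℏ²κ²/(2m) = −mα²/(2ℏ²) = -0.2245.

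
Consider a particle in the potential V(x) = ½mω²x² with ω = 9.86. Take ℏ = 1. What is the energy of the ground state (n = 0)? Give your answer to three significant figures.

The oscillator eigenvalues are E_n = ℏω(n + ½), so E_0 = 9.86 × 0.5 = 4.930.

E = 4.93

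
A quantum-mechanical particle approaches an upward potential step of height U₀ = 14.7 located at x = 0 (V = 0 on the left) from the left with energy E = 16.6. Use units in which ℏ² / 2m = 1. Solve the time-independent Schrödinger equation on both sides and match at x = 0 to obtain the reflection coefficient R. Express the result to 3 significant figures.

R = 0.244

The wavenumbers are k₁ = √(2mE)/ℏ = 4.074 on the left and k₂ = √(2m(E − U₀))/ℏ = 1.378 on the right.
Matching ψ and ψ′ at x = 0 gives r = (k₁ − k₂)/(k₁ + k₂), so R = r² = 0.2444 and T = 1 − R = 0.7556.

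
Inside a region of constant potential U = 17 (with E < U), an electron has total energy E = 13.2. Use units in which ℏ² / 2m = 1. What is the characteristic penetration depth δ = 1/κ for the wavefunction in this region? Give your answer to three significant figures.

δ = 0.513

Since E < U the TISE in this region is ψ'' = κ²ψ with κ = √(2m(U − E))/ℏ.
κ = √(2 × 0.5 × 3.8) = 1.949. The penetration depth is δ = 1/κ = 0.513.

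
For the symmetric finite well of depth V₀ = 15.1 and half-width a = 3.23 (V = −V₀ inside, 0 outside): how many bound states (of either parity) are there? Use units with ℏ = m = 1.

Define the well-strength parameter z₀ = (a/ℏ)√(2mV₀) = 3.23 × √(2·1·15.1) = 17.75.
The even/odd transcendental equations gain one root per π/2 in z₀, giving N = 1 + ⌊2z₀/π⌋ = 1 + ⌊11.30⌋ = 12.

N = 12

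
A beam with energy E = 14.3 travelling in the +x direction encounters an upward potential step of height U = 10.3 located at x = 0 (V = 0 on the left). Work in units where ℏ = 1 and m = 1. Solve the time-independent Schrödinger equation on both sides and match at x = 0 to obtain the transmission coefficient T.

T = 0.905

The wavenumbers are k₁ = √(2mE)/ℏ = 5.348 on the left and k₂ = √(2m(E − U))/ℏ = 2.828 on the right.
Continuity of ψ and ψ′ at the step yields the reflection amplitude r = (k₁ − k₂)/(k₁ + k₂) = 0.3081; thus R = |r|² = 0.09495, T = 0.9050.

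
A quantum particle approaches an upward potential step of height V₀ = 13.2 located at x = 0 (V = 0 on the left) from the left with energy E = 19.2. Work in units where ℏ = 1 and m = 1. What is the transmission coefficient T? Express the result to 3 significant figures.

T = 0.920

The wavenumbers are k₁ = √(2mE)/ℏ = 6.197 on the left and k₂ = √(2m(E − V₀))/ℏ = 3.464 on the right.
Continuity of ψ and ψ′ at the step yields the reflection amplitude r = (k₁ − k₂)/(k₁ + k₂) = 0.2829; thus R = |r|² = 0.08001, T = 0.9200.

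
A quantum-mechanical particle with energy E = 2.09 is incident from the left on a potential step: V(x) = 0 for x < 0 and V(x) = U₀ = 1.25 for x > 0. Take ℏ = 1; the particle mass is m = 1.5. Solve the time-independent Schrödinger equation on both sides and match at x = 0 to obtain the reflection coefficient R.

R = 0.0502

On each side the TISE gives plane waves with k = √(2m(E − V))/ℏ: k₁ = √(2·1.5·2.09) = 2.504, k₂ = √(2·1.5·0.84) = 1.587.
Continuity of ψ and ψ′ at the step yields the reflection amplitude r = (k₁ − k₂)/(k₁ + k₂) = 0.2240; thus R = |r|² = 0.05018, T = 0.9498.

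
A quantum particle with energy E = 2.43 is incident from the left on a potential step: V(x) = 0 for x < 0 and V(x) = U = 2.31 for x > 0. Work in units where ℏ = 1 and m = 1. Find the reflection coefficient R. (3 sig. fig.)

R = 0.405

On each side the TISE gives plane waves with k = √(2m(E − V))/ℏ: k₁ = √(2·1·2.43) = 2.205, k₂ = √(2·1·0.12) = 0.4899.
Matching ψ and ψ′ at x = 0 gives r = (k₁ − k₂)/(k₁ + k₂), so R = r² = 0.4050 and T = 1 − R = 0.5950.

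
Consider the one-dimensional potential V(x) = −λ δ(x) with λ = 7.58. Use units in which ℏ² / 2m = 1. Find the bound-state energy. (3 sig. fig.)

E = -14.4

The bound state is ψ(x) = √κ e^{−κ|x|}. The derivative jump ψ'(0⁺) − ψ'(0⁻) = −(2mλ/ℏ²)ψ(0) fixes κ = mλ/ℏ² = 3.790.
Then E = −ℏ²κ²/(2m) = −mλ²/(2ℏ²) = -14.36.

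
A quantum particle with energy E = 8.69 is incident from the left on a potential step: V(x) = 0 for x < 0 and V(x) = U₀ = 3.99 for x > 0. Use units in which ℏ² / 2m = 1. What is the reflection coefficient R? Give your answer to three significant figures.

R = 0.0232

The wavenumbers are k₁ = √(2mE)/ℏ = 2.948 on the left and k₂ = √(2m(E − U₀))/ℏ = 2.168 on the right.
Matching ψ and ψ′ at x = 0 gives r = (k₁ − k₂)/(k₁ + k₂), so R = r² = 0.02324 and T = 1 − R = 0.9768.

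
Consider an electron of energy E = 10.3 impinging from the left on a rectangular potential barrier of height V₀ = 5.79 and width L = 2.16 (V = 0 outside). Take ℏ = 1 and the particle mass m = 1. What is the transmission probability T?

Above the barrier the interior wavenumber is k₂ = √(2m(E − V₀))/ℏ = 3.003, giving phase k₂L = 6.487.
Matching at both interfaces gives T⁻¹ = 1 + V₀² sin²(k₂L) / [4E(E − V₀)] = 1.007, hence T = 0.993.

T = 0.993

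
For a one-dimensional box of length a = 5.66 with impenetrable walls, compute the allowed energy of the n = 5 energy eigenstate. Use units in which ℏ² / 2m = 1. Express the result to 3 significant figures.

Requiring ψ(0) = ψ(a) = 0 quantises k = nπ/a, hence E_n = ℏ²k²/2m = n²π²ℏ²/(2ma²).
E_5 = 5² × π² / (2 × 0.5 × 5.66²) = 7.702.

E = 7.70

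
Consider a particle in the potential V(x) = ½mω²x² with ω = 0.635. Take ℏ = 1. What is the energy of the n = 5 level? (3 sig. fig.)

The oscillator eigenvalues are E_n = ℏω(n + ½), so E_5 = 0.635 × 5.5 = 3.493.

E = 3.49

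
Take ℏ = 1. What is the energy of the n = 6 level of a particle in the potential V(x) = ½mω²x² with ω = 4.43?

E = 28.8

The oscillator eigenvalues are E_n = ℏω(n + ½), so E_6 = 4.43 × 6.5 = 28.80.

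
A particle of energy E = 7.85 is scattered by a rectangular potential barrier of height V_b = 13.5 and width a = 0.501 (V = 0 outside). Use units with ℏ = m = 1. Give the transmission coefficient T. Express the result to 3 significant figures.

Since E < V_b the interior solution is evanescent with decay constant κ = √(2m(V_b − E))/ℏ = 3.362.
κa = 1.684, sinh(κa) = 2.601.
The exact tunnelling result is T⁻¹ = 1 + V_b² sinh²(κa) / [4E(V_b − E)] = 7.950, so T = 0.126.

T = 0.126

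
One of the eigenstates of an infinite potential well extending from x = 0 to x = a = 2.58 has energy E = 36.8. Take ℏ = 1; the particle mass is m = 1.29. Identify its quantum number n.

n = 8

From E_n = n²π²ℏ²/(2ma²) invert to n = √(2ma²E)/(πℏ).
n = (2.58/π) × √(2 × 1.29 × 36.8) = 8.002 → n = 8.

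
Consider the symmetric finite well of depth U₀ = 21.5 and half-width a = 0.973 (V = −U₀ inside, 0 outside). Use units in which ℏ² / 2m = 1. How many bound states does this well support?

The dimensionless depth is z₀ = a√(2mU₀)/ℏ = 0.973 × √(21.50) = 4.512.
The even/odd transcendental equations gain one root per π/2 in z₀, giving N = 1 + ⌊2z₀/π⌋ = 1 + ⌊2.872⌋ = 3.

N = 3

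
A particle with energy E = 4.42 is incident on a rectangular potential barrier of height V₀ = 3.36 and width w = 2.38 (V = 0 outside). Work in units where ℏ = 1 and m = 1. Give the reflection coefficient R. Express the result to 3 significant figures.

R = 0.0575

Above the barrier the interior wavenumber is k₂ = √(2m(E − V₀))/ℏ = 1.456, giving phase k₂w = 3.465.
Matching at both interfaces gives T⁻¹ = 1 + V₀² sin²(k₂w) / [4E(E − V₀)] = 1.061, hence T = 0.943.
R = 1 − T = 0.0575.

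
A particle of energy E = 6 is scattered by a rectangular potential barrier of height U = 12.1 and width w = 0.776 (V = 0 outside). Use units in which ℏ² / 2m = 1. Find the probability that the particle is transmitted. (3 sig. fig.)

T = 0.0829

E < U: inside the barrier ψ ∝ e^{±κx} with κ = √(2m(U − E))/ℏ = 2.470.
κw = 1.917, sinh(κw) = 3.325.
The exact tunnelling result is T⁻¹ = 1 + U² sinh²(κw) / [4E(U − E)] = 12.06, so T = 0.0829.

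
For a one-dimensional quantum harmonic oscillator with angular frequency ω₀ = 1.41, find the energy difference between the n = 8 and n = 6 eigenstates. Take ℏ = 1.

ΔE = 2.82

E_n = ℏω₀(n + ½), so ΔE = (8 − 6) ℏω₀ = 2 × 1.41 = 2.820.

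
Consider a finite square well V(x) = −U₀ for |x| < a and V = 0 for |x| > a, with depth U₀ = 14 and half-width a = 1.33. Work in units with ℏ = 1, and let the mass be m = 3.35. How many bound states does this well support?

Define the well-strength parameter z₀ = (a/ℏ)√(2mU₀) = 1.33 × √(2·3.35·14) = 12.88.
The even/odd transcendental equations gain one root per π/2 in z₀, giving N = 1 + ⌊2z₀/π⌋ = 1 + ⌊8.200⌋ = 9.

N = 9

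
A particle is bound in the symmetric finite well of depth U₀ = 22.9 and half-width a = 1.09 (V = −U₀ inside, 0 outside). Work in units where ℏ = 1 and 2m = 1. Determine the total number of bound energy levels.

Define the well-strength parameter z₀ = (a/ℏ)√(2mU₀) = 1.09 × √(2·0.5·22.9) = 5.216.
The even/odd transcendental equations gain one root per π/2 in z₀, giving N = 1 + ⌊2z₀/π⌋ = 1 + ⌊3.321⌋ = 4.

N = 4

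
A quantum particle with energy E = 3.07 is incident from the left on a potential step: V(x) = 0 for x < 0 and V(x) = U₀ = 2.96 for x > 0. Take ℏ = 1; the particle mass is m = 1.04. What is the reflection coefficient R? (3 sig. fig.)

The wavenumbers are k₁ = √(2mE)/ℏ = 2.527 on the left and k₂ = √(2m(E − U₀))/ℏ = 0.4783 on the right.
Matching ψ and ψ′ at x = 0 gives r = (k₁ − k₂)/(k₁ + k₂), so R = r² = 0.4647 and T = 1 − R = 0.5353.

R = 0.465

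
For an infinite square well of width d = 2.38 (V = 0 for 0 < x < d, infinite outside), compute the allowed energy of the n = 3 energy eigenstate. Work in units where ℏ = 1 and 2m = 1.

Requiring ψ(0) = ψ(d) = 0 quantises k = nπ/d, hence E_n = ℏ²k²/2m = n²π²ℏ²/(2md²).
E_3 = 3² × π² / (2 × 0.5 × 2.38²) = 15.68.

E = 15.7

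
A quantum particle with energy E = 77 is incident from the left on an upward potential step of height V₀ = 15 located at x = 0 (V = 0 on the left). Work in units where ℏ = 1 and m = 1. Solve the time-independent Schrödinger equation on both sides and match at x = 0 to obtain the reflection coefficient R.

On each side the TISE gives plane waves with k = √(2m(E − V))/ℏ: k₁ = √(2·1·77) = 12.41, k₂ = √(2·1·62) = 11.14.
Matching ψ and ψ′ at x = 0 gives r = (k₁ − k₂)/(k₁ + k₂), so R = r² = 0.002928 and T = 1 − R = 0.9971.

R = 0.00293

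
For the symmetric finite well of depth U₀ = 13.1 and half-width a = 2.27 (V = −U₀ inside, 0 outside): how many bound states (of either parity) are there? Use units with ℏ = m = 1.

N = 8

Define the well-strength parameter z₀ = (a/ℏ)√(2mU₀) = 2.27 × √(2·1·13.1) = 11.62.
A new bound state (alternating even/odd) appears each time z₀ passes a multiple of π/2, so N = ⌊2z₀/π⌋ + 1 = ⌊7.397⌋ + 1 = 8.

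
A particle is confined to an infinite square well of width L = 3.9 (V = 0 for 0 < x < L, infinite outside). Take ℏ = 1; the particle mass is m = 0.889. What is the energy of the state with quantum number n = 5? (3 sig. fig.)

Requiring ψ(0) = ψ(L) = 0 quantises k = nπ/L, hence E_n = ℏ²k²/2m = n²π²ℏ²/(2mL²).
E_5 = 5² × π² / (2 × 0.889 × 3.9²) = 9.124.

E = 9.12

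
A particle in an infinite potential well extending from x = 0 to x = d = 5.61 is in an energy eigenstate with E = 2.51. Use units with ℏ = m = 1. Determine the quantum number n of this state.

From E_n = n²π²ℏ²/(2md²) invert to n = √(2md²E)/(πℏ).
n = (5.61/π) × √(2 × 1 × 2.51) = 4.001 → n = 4.

n = 4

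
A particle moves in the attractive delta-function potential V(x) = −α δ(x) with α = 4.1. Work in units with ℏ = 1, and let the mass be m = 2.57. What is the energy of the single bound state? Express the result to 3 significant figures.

E = -21.6

The bound state is ψ(x) = √κ e^{−κ|x|}. The derivative jump ψ'(0⁺) − ψ'(0⁻) = −(2mα/ℏ²)ψ(0) fixes κ = mα/ℏ² = 10.54.
Then E = −ℏ²κ²/(2m) = −mα²/(2ℏ²) = -21.60.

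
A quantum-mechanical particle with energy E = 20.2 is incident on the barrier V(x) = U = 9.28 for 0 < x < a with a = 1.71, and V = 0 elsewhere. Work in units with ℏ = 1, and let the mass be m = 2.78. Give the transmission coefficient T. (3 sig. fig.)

T = 0.956

Above the barrier the interior wavenumber is k₂ = √(2m(E − U))/ℏ = 7.792, giving phase k₂a = 13.32.
T = [1 + U² sin²(k₂a) / (4E(E − U))]⁻¹ = 1/1.046 = 0.956.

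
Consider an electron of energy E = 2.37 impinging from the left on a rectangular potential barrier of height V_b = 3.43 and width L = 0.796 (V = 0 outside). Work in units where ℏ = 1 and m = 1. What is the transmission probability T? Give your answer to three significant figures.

T = 0.293

Since E < V_b the interior solution is evanescent with decay constant κ = √(2m(V_b − E))/ℏ = 1.456.
κL = 1.159, sinh(κL) = 1.436.
The exact tunnelling result is T⁻¹ = 1 + V_b² sinh²(κL) / [4E(V_b − E)] = 3.416, so T = 0.293.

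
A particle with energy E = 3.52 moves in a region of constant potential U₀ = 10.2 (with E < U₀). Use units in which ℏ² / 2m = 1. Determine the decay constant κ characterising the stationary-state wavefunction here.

Since E < U₀ the TISE in this region is ψ'' = κ²ψ with κ = √(2m(U₀ − E))/ℏ.
κ = √(2 × 0.5 × 6.68) = 2.585.

κ = 2.58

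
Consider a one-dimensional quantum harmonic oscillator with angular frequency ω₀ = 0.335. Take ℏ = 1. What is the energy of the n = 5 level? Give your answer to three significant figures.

Using E_n = (n + ½)ℏω₀: E_5 = 5.5 × 0.335 = 1.843.

E = 1.84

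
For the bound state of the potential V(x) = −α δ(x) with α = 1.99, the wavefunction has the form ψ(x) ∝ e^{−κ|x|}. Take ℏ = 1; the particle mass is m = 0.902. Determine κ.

Integrate −(ℏ²/2m)ψ'' − αδ(x)ψ = Eψ from −ε to +ε: the ψ'' term gives ψ'(0⁺) − ψ'(0⁻) and the δ term gives −(2mα/ℏ²)ψ(0).
With ψ ∝ e^{−κ|x|} this yields −2κ = −2mα/ℏ², so κ = mα/ℏ² = 1.795.

κ = 1.79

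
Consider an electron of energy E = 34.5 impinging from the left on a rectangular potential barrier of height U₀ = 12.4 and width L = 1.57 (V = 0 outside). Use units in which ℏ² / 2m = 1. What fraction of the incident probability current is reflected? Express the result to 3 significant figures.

E > U₀: inside the barrier k₂ = √(2m(E − U₀))/ℏ = 4.701, k₂L = 7.381.
T = [1 + U₀² sin²(k₂L) / (4E(E − U₀))]⁻¹ = 1/1.040 = 0.962.
R = 1 − T = 0.0384.

R = 0.0384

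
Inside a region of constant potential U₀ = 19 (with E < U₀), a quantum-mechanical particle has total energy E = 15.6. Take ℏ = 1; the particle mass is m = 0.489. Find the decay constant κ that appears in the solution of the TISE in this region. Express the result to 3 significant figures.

κ = 1.82

Since E < U₀ the TISE in this region is ψ'' = κ²ψ with κ = √(2m(U₀ − E))/ℏ.
κ = √(2 × 0.489 × 3.4) = 1.824.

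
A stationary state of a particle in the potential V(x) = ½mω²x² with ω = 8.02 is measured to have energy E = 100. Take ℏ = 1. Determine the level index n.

E_n = ℏω(n + ½) ⇒ n = E/(ℏω) − ½ = 100/8.02 − 0.5 = 11.969 → n = 12.

n = 12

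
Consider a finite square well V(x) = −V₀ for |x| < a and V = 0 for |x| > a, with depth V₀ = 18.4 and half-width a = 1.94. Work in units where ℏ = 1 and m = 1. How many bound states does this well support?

N = 8

The dimensionless depth is z₀ = a√(2mV₀)/ℏ = 1.94 × √(36.80) = 11.77.
The even/odd transcendental equations gain one root per π/2 in z₀, giving N = 1 + ⌊2z₀/π⌋ = 1 + ⌊7.492⌋ = 8.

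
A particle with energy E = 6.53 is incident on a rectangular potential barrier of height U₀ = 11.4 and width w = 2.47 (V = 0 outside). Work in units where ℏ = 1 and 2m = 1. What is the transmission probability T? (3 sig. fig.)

Since E < U₀ the interior solution is evanescent with decay constant κ = √(2m(U₀ − E))/ℏ = 2.207.
κw = 5.451, sinh(κw) = 116.5.
The exact tunnelling result is T⁻¹ = 1 + U₀² sinh²(κw) / [4E(U₀ − E)] = 13860, so T = 0.0000721.

T = 0.0000721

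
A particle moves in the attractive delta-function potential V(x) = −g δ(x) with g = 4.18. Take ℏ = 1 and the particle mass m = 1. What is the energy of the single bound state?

The bound state is ψ(x) = √κ e^{−κ|x|}. The derivative jump ψ'(0⁺) − ψ'(0⁻) = −(2mg/ℏ²)ψ(0) fixes κ = mg/ℏ² = 4.180.
Then E = −ℏ²κ²/(2m) = −mg²/(2ℏ²) = -8.736.

E = -8.74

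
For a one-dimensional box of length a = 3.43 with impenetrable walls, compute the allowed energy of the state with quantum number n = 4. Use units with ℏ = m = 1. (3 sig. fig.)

E = 6.71

Requiring ψ(0) = ψ(a) = 0 quantises k = nπ/a, hence E_n = ℏ²k²/2m = n²π²ℏ²/(2ma²).
E_4 = 4² × π² / (2 × 1 × 3.43²) = 6.711.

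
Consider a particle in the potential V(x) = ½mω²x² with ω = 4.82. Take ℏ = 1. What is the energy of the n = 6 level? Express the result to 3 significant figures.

E = 31.3

Using E_n = (n + ½)ℏω: E_6 = 6.5 × 4.82 = 31.33.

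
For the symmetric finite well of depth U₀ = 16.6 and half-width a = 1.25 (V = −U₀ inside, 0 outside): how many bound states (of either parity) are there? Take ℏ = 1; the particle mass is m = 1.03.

Define the well-strength parameter z₀ = (a/ℏ)√(2mU₀) = 1.25 × √(2·1.03·16.6) = 7.310.
A new bound state (alternating even/odd) appears each time z₀ passes a multiple of π/2, so N = ⌊2z₀/π⌋ + 1 = ⌊4.653⌋ + 1 = 5.

N = 5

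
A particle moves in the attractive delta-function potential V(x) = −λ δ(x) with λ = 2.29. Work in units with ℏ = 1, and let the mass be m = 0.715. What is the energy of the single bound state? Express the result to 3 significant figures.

E = -1.87

For x ≠ 0 the bound state is ψ ∝ e^{−κ|x|}; integrating the TISE across the delta gives the cusp condition 2κ = 2mλ/ℏ², so κ = 1.637.
Then E = −ℏ²κ²/(2m) = −mλ²/(2ℏ²) = -1.875.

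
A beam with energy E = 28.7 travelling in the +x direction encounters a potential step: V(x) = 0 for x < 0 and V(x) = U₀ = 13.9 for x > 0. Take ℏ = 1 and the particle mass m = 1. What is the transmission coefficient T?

On each side the TISE gives plane waves with k = √(2m(E − V))/ℏ: k₁ = √(2·1·28.7) = 7.576, k₂ = √(2·1·14.8) = 5.441.
Matching ψ and ψ′ at x = 0 gives r = (k₁ − k₂)/(k₁ + k₂), so R = r² = 0.02692 and T = 1 − R = 0.9731.

T = 0.973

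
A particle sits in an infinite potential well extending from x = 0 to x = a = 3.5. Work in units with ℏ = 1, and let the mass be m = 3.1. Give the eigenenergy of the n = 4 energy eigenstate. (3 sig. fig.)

The infinite-well eigenfunctions ψ_n = √(2/a) sin(nπx/a) vanish at both walls, giving E_n = n²π²ℏ²/(2ma²).
E_4 = 4² × π² / (2 × 3.1 × 3.5²) = 2.079.

E = 2.08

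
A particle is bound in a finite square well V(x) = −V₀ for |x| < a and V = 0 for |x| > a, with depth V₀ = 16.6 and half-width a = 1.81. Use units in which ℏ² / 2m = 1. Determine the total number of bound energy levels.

N = 5

The dimensionless depth is z₀ = a√(2mV₀)/ℏ = 1.81 × √(16.60) = 7.375.
The even/odd transcendental equations gain one root per π/2 in z₀, giving N = 1 + ⌊2z₀/π⌋ = 1 + ⌊4.695⌋ = 5.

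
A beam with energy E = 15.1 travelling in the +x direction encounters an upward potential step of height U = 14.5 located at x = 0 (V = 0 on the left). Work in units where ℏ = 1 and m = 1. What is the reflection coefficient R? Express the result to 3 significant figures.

R = 0.446

On each side the TISE gives plane waves with k = √(2m(E − V))/ℏ: k₁ = √(2·1·15.1) = 5.495, k₂ = √(2·1·0.6) = 1.095.
Continuity of ψ and ψ′ at the step yields the reflection amplitude r = (k₁ − k₂)/(k₁ + k₂) = 0.6676; thus R = |r|² = 0.4457, T = 0.5543.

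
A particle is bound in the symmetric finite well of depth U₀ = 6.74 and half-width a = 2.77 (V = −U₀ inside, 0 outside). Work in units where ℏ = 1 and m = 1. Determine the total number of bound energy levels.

N = 7

Define the well-strength parameter z₀ = (a/ℏ)√(2mU₀) = 2.77 × √(2·1·6.74) = 10.17.
The even/odd transcendental equations gain one root per π/2 in z₀, giving N = 1 + ⌊2z₀/π⌋ = 1 + ⌊6.474⌋ = 7.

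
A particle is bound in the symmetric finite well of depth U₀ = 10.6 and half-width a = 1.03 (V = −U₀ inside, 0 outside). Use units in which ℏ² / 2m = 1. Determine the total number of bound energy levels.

Define the well-strength parameter z₀ = (a/ℏ)√(2mU₀) = 1.03 × √(2·0.5·10.6) = 3.353.
The even/odd transcendental equations gain one root per π/2 in z₀, giving N = 1 + ⌊2z₀/π⌋ = 1 + ⌊2.135⌋ = 3.

N = 3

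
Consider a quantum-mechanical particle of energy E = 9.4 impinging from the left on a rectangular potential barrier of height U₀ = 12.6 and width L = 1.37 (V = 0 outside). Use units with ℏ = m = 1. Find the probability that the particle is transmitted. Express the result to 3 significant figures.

E < U₀: inside the barrier ψ ∝ e^{±κx} with κ = √(2m(U₀ − E))/ℏ = 2.530.
κL = 3.466, sinh(κL) = 15.99.
The exact tunnelling result is T⁻¹ = 1 + U₀² sinh²(κL) / [4E(U₀ − E)] = 338.2, so T = 0.00296.

T = 0.00296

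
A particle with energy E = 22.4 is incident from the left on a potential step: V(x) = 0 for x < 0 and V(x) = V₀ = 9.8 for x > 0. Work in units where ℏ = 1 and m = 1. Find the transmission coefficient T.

T = 0.980

The wavenumbers are k₁ = √(2mE)/ℏ = 6.693 on the left and k₂ = √(2m(E − V₀))/ℏ = 5.020 on the right.
Continuity of ψ and ψ′ at the step yields the reflection amplitude r = (k₁ − k₂)/(k₁ + k₂) = 0.1429; thus R = |r|² = 0.02041, T = 0.9796.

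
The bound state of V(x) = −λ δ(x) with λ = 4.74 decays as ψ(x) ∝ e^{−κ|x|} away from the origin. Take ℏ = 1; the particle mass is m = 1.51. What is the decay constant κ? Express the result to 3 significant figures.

κ = 7.16

Integrate −(ℏ²/2m)ψ'' − λδ(x)ψ = Eψ from −ε to +ε: the ψ'' term gives ψ'(0⁺) − ψ'(0⁻) and the δ term gives −(2mλ/ℏ²)ψ(0).
With ψ ∝ e^{−κ|x|} this yields −2κ = −2mλ/ℏ², so κ = mλ/ℏ² = 7.157.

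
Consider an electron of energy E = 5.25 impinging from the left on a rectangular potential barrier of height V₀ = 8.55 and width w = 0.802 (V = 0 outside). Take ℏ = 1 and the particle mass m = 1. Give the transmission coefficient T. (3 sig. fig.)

E < V₀: inside the barrier ψ ∝ e^{±κx} with κ = √(2m(V₀ − E))/ℏ = 2.569.
κw = 2.060, sinh(κw) = 3.861.
The exact tunnelling result is T⁻¹ = 1 + V₀² sinh²(κw) / [4E(V₀ − E)] = 16.72, so T = 0.0598.

T = 0.0598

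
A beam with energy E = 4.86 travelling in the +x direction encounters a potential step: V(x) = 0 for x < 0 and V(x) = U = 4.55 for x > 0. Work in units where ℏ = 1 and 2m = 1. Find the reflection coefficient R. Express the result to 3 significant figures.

R = 0.356

On each side the TISE gives plane waves with k = √(2m(E − V))/ℏ: k₁ = √(2·½·4.86) = 2.205, k₂ = √(2·½·0.31) = 0.5568.
Matching ψ and ψ′ at x = 0 gives r = (k₁ − k₂)/(k₁ + k₂), so R = r² = 0.3561 and T = 1 − R = 0.6439.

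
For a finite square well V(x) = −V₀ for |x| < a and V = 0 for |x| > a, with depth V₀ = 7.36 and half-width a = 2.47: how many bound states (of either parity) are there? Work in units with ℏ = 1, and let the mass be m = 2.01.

The dimensionless depth is z₀ = a√(2mV₀)/ℏ = 2.47 × √(29.59) = 13.44.
The even/odd transcendental equations gain one root per π/2 in z₀, giving N = 1 + ⌊2z₀/π⌋ = 1 + ⌊8.553⌋ = 9.

N = 9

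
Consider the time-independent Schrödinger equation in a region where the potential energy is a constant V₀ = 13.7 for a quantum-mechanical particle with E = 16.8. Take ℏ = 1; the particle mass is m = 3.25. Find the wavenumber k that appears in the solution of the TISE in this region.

k = 4.49

With E > V₀ the solution is oscillatory, ψ ∝ e^{±ikx} with k = √(2m(E − V₀))/ℏ.
k = √(2 × 3.25 × 3.1) = 4.489.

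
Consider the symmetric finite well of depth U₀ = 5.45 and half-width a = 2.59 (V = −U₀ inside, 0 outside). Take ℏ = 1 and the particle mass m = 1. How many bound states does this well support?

The dimensionless depth is z₀ = a√(2mU₀)/ℏ = 2.59 × √(10.90) = 8.551.
A new bound state (alternating even/odd) appears each time z₀ passes a multiple of π/2, so N = ⌊2z₀/π⌋ + 1 = ⌊5.444⌋ + 1 = 6.

N = 6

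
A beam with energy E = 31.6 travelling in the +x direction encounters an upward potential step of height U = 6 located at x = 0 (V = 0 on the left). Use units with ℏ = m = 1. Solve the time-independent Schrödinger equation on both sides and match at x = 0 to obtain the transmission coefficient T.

T = 0.997

On each side the TISE gives plane waves with k = √(2m(E − V))/ℏ: k₁ = √(2·1·31.6) = 7.950, k₂ = √(2·1·25.6) = 7.155.
Continuity of ψ and ψ′ at the step yields the reflection amplitude r = (k₁ − k₂)/(k₁ + k₂) = 0.05259; thus R = |r|² = 0.002766, T = 0.9972.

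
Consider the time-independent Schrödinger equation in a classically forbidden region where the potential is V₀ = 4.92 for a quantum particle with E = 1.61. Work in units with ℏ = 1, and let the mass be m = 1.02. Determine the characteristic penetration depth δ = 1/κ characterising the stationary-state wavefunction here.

Since E < V₀ the TISE in this region is ψ'' = κ²ψ with κ = √(2m(V₀ − E))/ℏ.
κ = √(2 × 1.02 × 3.31) = 2.599. The penetration depth is δ = 1/κ = 0.385.

δ = 0.385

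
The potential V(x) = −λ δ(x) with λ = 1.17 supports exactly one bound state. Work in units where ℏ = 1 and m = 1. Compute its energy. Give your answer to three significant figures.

E = -0.684

The bound state is ψ(x) = √κ e^{−κ|x|}. The derivative jump ψ'(0⁺) − ψ'(0⁻) = −(2mλ/ℏ²)ψ(0) fixes κ = mλ/ℏ² = 1.170.
Then E = −ℏ²κ²/(2m) = −mλ²/(2ℏ²) = -0.6845.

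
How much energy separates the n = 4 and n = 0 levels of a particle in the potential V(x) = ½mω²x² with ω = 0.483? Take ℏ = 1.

ΔE = 1.93

E_n = ℏω(n + ½), so ΔE = (4 − 0) ℏω = 4 × 0.483 = 1.932.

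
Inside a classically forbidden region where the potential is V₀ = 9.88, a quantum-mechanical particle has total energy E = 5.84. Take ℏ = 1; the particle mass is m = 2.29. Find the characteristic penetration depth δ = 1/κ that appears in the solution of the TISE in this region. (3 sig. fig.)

Since E < V₀ the TISE in this region is ψ'' = κ²ψ with κ = √(2m(V₀ − E))/ℏ.
κ = √(2 × 2.29 × 4.04) = 4.302. The penetration depth is δ = 1/κ = 0.232.

δ = 0.232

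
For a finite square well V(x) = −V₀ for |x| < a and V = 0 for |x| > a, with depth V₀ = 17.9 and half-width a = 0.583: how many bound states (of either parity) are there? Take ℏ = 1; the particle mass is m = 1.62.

N = 3

The dimensionless depth is z₀ = a√(2mV₀)/ℏ = 0.583 × √(58.00) = 4.440.
A new bound state (alternating even/odd) appears each time z₀ passes a multiple of π/2, so N = ⌊2z₀/π⌋ + 1 = ⌊2.826⌋ + 1 = 3.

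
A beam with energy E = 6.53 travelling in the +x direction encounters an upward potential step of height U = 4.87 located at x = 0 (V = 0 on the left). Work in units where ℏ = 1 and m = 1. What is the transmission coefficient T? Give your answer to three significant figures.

On each side the TISE gives plane waves with k = √(2m(E − V))/ℏ: k₁ = √(2·1·6.53) = 3.614, k₂ = √(2·1·1.66) = 1.822.
Continuity of ψ and ψ′ at the step yields the reflection amplitude r = (k₁ − k₂)/(k₁ + k₂) = 0.3296; thus R = |r|² = 0.1086, T = 0.8914.

T = 0.891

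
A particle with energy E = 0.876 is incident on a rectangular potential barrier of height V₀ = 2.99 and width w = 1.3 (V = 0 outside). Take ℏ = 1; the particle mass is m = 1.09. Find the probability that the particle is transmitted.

T = 0.0124

E < V₀: inside the barrier ψ ∝ e^{±κx} with κ = √(2m(V₀ − E))/ℏ = 2.147.
κw = 2.791, sinh(κw) = 8.116.
The exact tunnelling result is T⁻¹ = 1 + V₀² sinh²(κw) / [4E(V₀ − E)] = 80.50, so T = 0.0124.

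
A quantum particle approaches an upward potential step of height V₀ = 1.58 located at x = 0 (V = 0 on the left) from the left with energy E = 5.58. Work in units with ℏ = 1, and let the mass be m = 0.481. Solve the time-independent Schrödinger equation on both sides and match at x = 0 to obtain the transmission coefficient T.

On each side the TISE gives plane waves with k = √(2m(E − V))/ℏ: k₁ = √(2·0.481·5.58) = 2.317, k₂ = √(2·0.481·4) = 1.962.
Continuity of ψ and ψ′ at the step yields the reflection amplitude r = (k₁ − k₂)/(k₁ + k₂) = 0.08303; thus R = |r|² = 0.006894, T = 0.9931.

T = 0.993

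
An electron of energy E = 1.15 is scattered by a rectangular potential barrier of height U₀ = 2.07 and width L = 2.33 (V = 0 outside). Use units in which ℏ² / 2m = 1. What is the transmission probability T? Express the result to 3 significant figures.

T = 0.0442

Since E < U₀ the interior solution is evanescent with decay constant κ = √(2m(U₀ − E))/ℏ = 0.9592.
κL = 2.235, sinh(κL) = 4.619.
Matching ψ, ψ′ at both faces gives T = [1 + U₀² sinh²(κL) / (4E(U₀ − E))]⁻¹ = 1/22.60 = 0.0442.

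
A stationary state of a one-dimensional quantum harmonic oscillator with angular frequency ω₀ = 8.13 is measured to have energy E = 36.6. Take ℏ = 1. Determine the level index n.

Invert E_n = (n + ½)ℏω₀: n = E/ℏω₀ − ½ = 4.002, so n = 4.

n = 4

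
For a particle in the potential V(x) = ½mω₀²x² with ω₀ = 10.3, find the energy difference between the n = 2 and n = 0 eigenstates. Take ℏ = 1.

E_n = ℏω₀(n + ½), so ΔE = (2 − 0) ℏω₀ = 2 × 10.3 = 20.60.

ΔE = 20.6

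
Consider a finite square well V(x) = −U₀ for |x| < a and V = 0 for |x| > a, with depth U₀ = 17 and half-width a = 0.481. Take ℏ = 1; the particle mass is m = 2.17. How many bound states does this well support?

Define the well-strength parameter z₀ = (a/ℏ)√(2mU₀) = 0.481 × √(2·2.17·17) = 4.132.
The even/odd transcendental equations gain one root per π/2 in z₀, giving N = 1 + ⌊2z₀/π⌋ = 1 + ⌊2.630⌋ = 3.

N = 3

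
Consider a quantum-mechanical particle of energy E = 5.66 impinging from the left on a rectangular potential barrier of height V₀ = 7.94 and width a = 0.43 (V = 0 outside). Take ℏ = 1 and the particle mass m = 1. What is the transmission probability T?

T = 0.425

E < V₀: inside the barrier ψ ∝ e^{±κx} with κ = √(2m(V₀ − E))/ℏ = 2.135.
κa = 0.9182, sinh(κa) = 1.053.
The exact tunnelling result is T⁻¹ = 1 + V₀² sinh²(κa) / [4E(V₀ − E)] = 2.354, so T = 0.425.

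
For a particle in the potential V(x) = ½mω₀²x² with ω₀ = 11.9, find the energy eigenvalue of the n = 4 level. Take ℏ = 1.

E = 53.6

The oscillator eigenvalues are E_n = ℏω₀(n + ½), so E_4 = 11.9 × 4.5 = 53.55.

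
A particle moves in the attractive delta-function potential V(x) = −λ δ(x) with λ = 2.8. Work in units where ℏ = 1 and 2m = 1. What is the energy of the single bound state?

For x ≠ 0 the bound state is ψ ∝ e^{−κ|x|}; integrating the TISE across the delta gives the cusp condition 2κ = 2mλ/ℏ², so κ = 1.400.
Then E = −ℏ²κ²/(2m) = −mλ²/(2ℏ²) = -1.960.

E = -1.96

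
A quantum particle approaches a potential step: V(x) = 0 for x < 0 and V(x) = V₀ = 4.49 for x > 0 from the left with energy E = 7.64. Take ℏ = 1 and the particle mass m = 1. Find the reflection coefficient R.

R = 0.0475

The wavenumbers are k₁ = √(2mE)/ℏ = 3.909 on the left and k₂ = √(2m(E − V₀))/ℏ = 2.510 on the right.
Matching ψ and ψ′ at x = 0 gives r = (k₁ − k₂)/(k₁ + k₂), so R = r² = 0.04750 and T = 1 − R = 0.9525.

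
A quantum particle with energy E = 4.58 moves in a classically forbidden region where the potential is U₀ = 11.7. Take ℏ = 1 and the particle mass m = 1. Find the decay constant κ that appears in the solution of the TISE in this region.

Since E < U₀ the TISE in this region is ψ'' = κ²ψ with κ = √(2m(U₀ − E))/ℏ.
κ = √(2 × 1 × 7.12) = 3.774.

κ = 3.77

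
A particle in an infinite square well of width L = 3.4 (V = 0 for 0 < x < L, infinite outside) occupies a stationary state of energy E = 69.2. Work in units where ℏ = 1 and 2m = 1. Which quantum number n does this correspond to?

n = 9

For an infinite well E_n = n²π²ℏ²/(2mL²), so n = (L/πℏ)√(2mE).
n = (3.4/π) × √(2 × 0.5 × 69.2) = 9.003 → n = 9.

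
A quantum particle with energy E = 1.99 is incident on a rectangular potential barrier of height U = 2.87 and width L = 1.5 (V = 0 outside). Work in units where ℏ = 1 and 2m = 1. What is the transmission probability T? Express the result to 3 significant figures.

T = 0.187

E < U: inside the barrier ψ ∝ e^{±κx} with κ = √(2m(U − E))/ℏ = 0.9381.
κL = 1.407, sinh(κL) = 1.920.
Matching ψ, ψ′ at both faces gives T = [1 + U² sinh²(κL) / (4E(U − E))]⁻¹ = 1/5.333 = 0.187.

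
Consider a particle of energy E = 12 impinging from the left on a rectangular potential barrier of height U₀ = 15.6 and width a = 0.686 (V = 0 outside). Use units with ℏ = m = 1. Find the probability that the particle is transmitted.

T = 0.0700

E < U₀: inside the barrier ψ ∝ e^{±κx} with κ = √(2m(U₀ − E))/ℏ = 2.683.
κa = 1.841, sinh(κa) = 3.071.
Matching ψ, ψ′ at both faces gives T = [1 + U₀² sinh²(κa) / (4E(U₀ − E))]⁻¹ = 1/14.28 = 0.0700.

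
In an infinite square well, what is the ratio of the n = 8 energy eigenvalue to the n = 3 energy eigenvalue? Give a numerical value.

7.11111

Since E_n ∝ n², the ratio is (8/3)² = 7.11111.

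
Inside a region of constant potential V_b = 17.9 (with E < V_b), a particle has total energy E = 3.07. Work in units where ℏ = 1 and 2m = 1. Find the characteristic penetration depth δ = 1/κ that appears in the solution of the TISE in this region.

δ = 0.260

Since E < V_b the TISE in this region is ψ'' = κ²ψ with κ = √(2m(V_b − E))/ℏ.
κ = √(2 × 0.5 × 14.83) = 3.851. The penetration depth is δ = 1/κ = 0.260.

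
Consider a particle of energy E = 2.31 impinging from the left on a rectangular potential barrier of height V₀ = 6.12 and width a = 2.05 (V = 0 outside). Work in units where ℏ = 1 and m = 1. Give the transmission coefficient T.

Since E < V₀ the interior solution is evanescent with decay constant κ = √(2m(V₀ − E))/ℏ = 2.760.
κa = 5.659, sinh(κa) = 143.4.
The exact tunnelling result is T⁻¹ = 1 + V₀² sinh²(κa) / [4E(V₀ − E)] = 21880, so T = 0.0000457.

T = 0.0000457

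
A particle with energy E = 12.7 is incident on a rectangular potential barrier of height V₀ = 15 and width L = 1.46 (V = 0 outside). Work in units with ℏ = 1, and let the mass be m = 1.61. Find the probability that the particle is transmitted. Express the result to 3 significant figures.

T = 0.000735

E < V₀: inside the barrier ψ ∝ e^{±κx} with κ = √(2m(V₀ − E))/ℏ = 2.721.
κL = 3.973, sinh(κL) = 26.57.
Matching ψ, ψ′ at both faces gives T = [1 + V₀² sinh²(κL) / (4E(V₀ − E))]⁻¹ = 1/1360 = 0.000735.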